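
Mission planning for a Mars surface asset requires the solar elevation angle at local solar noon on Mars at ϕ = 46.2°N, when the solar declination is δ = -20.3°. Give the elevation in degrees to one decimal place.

23.5°

At local noon the hour angle is zero, so the zenith angle equals |ϕ − δ| = |+46.2° − (-20.300°)| = 66.500°.
Elevation = 90° − 66.500° = 23.5°.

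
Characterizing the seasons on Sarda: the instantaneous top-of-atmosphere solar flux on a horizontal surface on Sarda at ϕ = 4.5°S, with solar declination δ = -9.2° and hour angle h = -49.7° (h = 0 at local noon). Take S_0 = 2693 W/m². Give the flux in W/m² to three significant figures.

1.75e+03 W/m²

cos θ_z = sin ϕ sin δ + cos ϕ cos δ cos h = 0.012544 + 0.636501 = 0.649045.
Flux = S_0 · cos θ_z = 2693 × 0.649045 = 1748 W/m².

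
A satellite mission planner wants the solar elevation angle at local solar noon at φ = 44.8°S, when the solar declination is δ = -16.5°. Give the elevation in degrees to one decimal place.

At local noon the hour angle is zero, so the zenith angle equals |φ − δ| = |-44.8° − (-16.500°)| = 28.300°.
Elevation = 90° − 28.300° = 61.7°.

61.7°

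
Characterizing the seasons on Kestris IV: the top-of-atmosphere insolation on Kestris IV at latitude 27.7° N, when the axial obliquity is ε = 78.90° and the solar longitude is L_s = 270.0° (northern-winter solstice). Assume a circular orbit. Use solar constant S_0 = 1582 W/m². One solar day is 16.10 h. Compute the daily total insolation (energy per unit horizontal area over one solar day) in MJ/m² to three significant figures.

0.00 MJ/m²

Solar declination: sin δ = sin ε · sin L_s = sin 78.90° × sin 270.0° = -0.98129, so δ = -78.900°.
cos h₀ = −tan(+27.7°) tan(-78.900°) = 2.6760 ≥ 1 ⇒ polar night, h₀ = 0 and Q̄ = 0.
Daily total = Q̄ × 16.10 h × 3600 s/h = 0.00 MJ/m².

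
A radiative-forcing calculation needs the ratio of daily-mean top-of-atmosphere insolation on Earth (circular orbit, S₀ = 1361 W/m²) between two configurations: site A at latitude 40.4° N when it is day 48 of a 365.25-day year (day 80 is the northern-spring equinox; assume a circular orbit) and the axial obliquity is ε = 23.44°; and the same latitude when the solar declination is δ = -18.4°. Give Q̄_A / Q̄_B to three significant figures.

— Configuration A (φ=+40.4°):
Solar longitude: λ_s = 360° × (48 − 80)/365.25 = -31.540°, i.e. -31.540° + 360° = 328.460°.
sin δ = sin 23.44° × sin 328.460° = -0.20808, so δ = -12.010°.
cos H₀ = −tan(+40.4°) tan(-12.010°) = 0.1811, H₀ = 1.3887 rad.
Bracket: H₀ sin φ sin δ + cos φ cos δ sin H₀ = 1.3887×0.64812×-0.20808 + 0.76154×0.97811×0.98347 = -0.187281 + 0.732557 = 0.545276.
Q̄ = (S₀/π) × [bracket] = (1361/π) × 0.545276 = 236.22 W/m².
— Configuration B (φ=+40.4°):
cos H₀ = −tan(+40.4°) tan(-18.400°) = 0.2831, H₀ = 1.2838 rad.
Bracket: H₀ sin φ sin δ + cos φ cos δ sin H₀ = 1.2838×0.64812×-0.31565 + 0.76154×0.94888×0.95909 = -0.262639 + 0.693048 = 0.430409.
Q̄ = (S₀/π) × [bracket] = (1361/π) × 0.430409 = 186.46 W/m².
Ratio Q̄_A / Q̄_B = 236.22 / 186.46 = 1.267.

Q̄_A / Q̄_B ≈ 1.27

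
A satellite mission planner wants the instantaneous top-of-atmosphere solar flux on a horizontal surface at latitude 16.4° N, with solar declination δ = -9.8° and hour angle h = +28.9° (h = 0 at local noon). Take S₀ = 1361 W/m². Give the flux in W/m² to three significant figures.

1.06e+03 W/m²

cos θ_z = sin φ sin δ + cos φ cos δ cos h = -0.048057 + 0.827590 = 0.779533.
Flux = S₀ · cos θ_z = 1361 × 0.779533 = 1061 W/m².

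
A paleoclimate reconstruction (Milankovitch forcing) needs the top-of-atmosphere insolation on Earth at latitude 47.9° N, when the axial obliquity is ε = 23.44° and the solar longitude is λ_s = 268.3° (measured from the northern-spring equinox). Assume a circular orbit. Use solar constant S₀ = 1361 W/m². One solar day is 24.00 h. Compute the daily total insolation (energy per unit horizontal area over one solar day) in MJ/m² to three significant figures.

8.38 MJ/m²

Solar declination: sin δ = sin ε · sin λ_s = sin 23.44° × sin 268.3° = -0.39761, so δ = -23.429°.
cos H₀ = −tan(+47.9°) tan(-23.429°) = 0.4796, H₀ = 1.0706 rad.
Bracket: H₀ sin φ sin δ + cos φ cos δ sin H₀ = 1.0706×0.74198×-0.39761 + 0.67043×0.91755×0.87749 = -0.315847 + 0.539791 = 0.223944.
Q̄ = (S₀/π) × [bracket] = (1361/π) × 0.223944 = 97.017 W/m².
Daily total = Q̄ × 24.00 h × 3600 s/h = 97.017 × 24.00 × 3600 / 10⁶ = 8.382 MJ/m².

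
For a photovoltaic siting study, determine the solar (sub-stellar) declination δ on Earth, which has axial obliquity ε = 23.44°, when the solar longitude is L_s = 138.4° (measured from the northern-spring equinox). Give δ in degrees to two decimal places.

δ = +15.31°

sin δ = sin ε · sin L_s = sin 23.44° × sin 138.4° = 0.264102.
δ = arcsin(0.264102) = +15.31°.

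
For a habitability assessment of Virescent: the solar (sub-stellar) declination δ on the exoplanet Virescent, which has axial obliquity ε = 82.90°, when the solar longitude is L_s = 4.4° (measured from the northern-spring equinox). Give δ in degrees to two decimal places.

sin δ = sin ε · sin L_s = sin 82.90° × sin 4.4° = 0.076131.
δ = arcsin(0.076131) = +4.37°.

δ = +4.37°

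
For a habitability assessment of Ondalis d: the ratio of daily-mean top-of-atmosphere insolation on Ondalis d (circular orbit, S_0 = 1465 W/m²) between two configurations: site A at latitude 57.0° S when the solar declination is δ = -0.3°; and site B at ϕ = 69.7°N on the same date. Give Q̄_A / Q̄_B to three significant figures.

— Configuration A (ϕ=-57.0°):
cos h₀ = −tan(-57.0°) tan(-0.300°) = -0.0081, h₀ = 1.5789 rad.
Bracket: h₀ sin ϕ sin δ + cos ϕ cos δ sin h₀ = 1.5789×-0.83867×-0.00524 + 0.54464×0.99999×0.99997 = 0.006939 + 0.544618 = 0.551557.
Q̄ = (S_0/π) × [bracket] = (1465/π) × 0.551557 = 257.20 W/m².
— Configuration B (ϕ=+69.7°):
cos h₀ = −tan(+69.7°) tan(-0.300°) = 0.0142, h₀ = 1.5566 rad.
Bracket: h₀ sin ϕ sin δ + cos ϕ cos δ sin h₀ = 1.5566×0.93789×-0.00524 + 0.34694×0.99999×0.99990 = -0.007650 + 0.346902 = 0.339252.
Q̄ = (S_0/π) × [bracket] = (1465/π) × 0.339252 = 158.20 W/m².
Ratio Q̄_A / Q̄_B = 257.20 / 158.20 = 1.626.

Q̄_A / Q̄_B ≈ 1.63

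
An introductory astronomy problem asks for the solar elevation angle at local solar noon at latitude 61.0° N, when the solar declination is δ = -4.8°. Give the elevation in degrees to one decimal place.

At local noon the hour angle is zero, so the zenith angle equals |φ − δ| = |+61.0° − (-4.800°)| = 65.800°.
Elevation = 90° − 65.800° = 24.2°.

24.2°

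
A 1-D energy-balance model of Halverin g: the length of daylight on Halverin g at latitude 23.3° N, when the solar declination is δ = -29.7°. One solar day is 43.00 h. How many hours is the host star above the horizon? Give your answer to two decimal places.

18.10 h

cos H₀ = −tan φ · tan δ = −tan(+23.3°) × tan(-29.700°) = 0.2456, so H₀ = 1.3226 rad = 75.78°.
Daylight = 2H₀/(2π) × 43.00 h = (1.3226/π) × 43.00 = 18.10 h.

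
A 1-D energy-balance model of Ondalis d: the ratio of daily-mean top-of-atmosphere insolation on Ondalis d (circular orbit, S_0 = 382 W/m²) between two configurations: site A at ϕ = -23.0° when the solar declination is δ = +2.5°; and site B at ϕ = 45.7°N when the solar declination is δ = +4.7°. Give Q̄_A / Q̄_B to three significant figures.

— Configuration A (ϕ=-23.0°):
cos h₀ = −tan(-23.0°) tan(+2.500°) = 0.0185, h₀ = 1.5523 rad.
Bracket: h₀ sin ϕ sin δ + cos ϕ cos δ sin h₀ = 1.5523×-0.39073×0.04362 + 0.92050×0.99905×0.99983 = -0.026457 + 0.919469 = 0.893012.
Q̄ = (S_0/π) × [bracket] = (382/π) × 0.893012 = 108.59 W/m².
— Configuration B (ϕ=+45.7°):
cos h₀ = −tan(+45.7°) tan(+4.700°) = -0.0842, h₀ = 1.6551 rad.
Bracket: h₀ sin ϕ sin δ + cos ϕ cos δ sin h₀ = 1.6551×0.71569×0.08194 + 0.69842×0.99664×0.99644 = 0.097061 + 0.693595 = 0.790656.
Q̄ = (S_0/π) × [bracket] = (382/π) × 0.790656 = 96.139 W/m².
Ratio Q̄_A / Q̄_B = 108.59 / 96.139 = 1.130.

Q̄_A / Q̄_B ≈ 1.13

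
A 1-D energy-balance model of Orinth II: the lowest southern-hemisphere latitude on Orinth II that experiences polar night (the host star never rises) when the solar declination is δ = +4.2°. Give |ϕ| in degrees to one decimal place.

|ϕ| = 85.8°

Polar night requires cos h₀ = −tan ϕ tan δ ≥ 1, i.e. tan ϕ tan δ ≤ −1.
The boundary is |tan ϕ| · |tan δ| = 1, so |ϕ| = 90° − |δ| = 90° − 4.2° = 85.8° in the southern hemisphere.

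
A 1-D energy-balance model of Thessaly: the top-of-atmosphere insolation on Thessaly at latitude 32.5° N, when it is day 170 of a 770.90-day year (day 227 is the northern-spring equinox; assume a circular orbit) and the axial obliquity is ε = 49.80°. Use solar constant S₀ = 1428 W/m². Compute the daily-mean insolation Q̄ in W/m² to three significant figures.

Solar longitude: λ_s = 360° × (170 − 227)/770.90 = -26.618°, i.e. -26.618° + 360° = 333.382°.
sin δ = sin 49.80° × sin 333.382° = -0.34221, so δ = -20.012°.
cos H₀ = −tan(+32.5°) tan(-20.012°) = 0.2320, H₀ = 1.3366 rad.
Bracket: H₀ sin φ sin δ + cos φ cos δ sin H₀ = 1.3366×0.53730×-0.34221 + 0.84339×0.93962×0.97271 = -0.245760 + 0.770840 = 0.525080.
Q̄ = (S₀/π) × [bracket] = (1428/π) × 0.525080 = 238.7 W/m².

Q̄ ≈ 239 W/m²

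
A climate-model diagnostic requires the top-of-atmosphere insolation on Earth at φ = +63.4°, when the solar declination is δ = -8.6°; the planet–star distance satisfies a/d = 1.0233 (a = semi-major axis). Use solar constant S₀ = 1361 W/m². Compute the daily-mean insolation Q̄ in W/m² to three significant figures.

cos H₀ = −tan(+63.4°) tan(-8.600°) = 0.3020, H₀ = 1.2640 rad.
Bracket: H₀ sin φ sin δ + cos φ cos δ sin H₀ = 1.2640×0.89415×-0.14954 + 0.44776×0.98876×0.95330 = -0.169011 + 0.422052 = 0.253041.
Inverse-square distance factor (a/d)² = 1.0233² = 1.047143.
Q̄ = (S₀/π) × 1.047143 × [bracket] = (1361/π) × 1.047143 × 0.253041 = 114.8 W/m².

Q̄ ≈ 115 W/m²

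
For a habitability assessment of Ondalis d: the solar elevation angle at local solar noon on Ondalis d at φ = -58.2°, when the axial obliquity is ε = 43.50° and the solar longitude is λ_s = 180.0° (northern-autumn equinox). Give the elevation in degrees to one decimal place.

Solar declination: sin δ = sin ε · sin λ_s = sin 43.50° × sin 180.0° = 0.00000, so δ = +0.000°.
At local noon the hour angle is zero, so the zenith angle equals |φ − δ| = |-58.2° − (+0.000°)| = 58.200°.
Elevation = 90° − 58.200° = 31.8°.

31.8°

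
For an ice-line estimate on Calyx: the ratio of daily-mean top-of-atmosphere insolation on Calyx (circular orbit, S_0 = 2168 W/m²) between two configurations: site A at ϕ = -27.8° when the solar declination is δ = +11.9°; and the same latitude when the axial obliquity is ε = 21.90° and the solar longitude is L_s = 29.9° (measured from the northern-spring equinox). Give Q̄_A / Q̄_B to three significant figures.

— Configuration A (ϕ=-27.8°):
cos h₀ = −tan(-27.8°) tan(+11.900°) = 0.1111, h₀ = 1.4595 rad.
Bracket: h₀ sin ϕ sin δ + cos ϕ cos δ sin h₀ = 1.4595×-0.46639×0.20620 + 0.88458×0.97851×0.99381 = -0.140360 + 0.860212 = 0.719852.
Q̄ = (S_0/π) × [bracket] = (2168/π) × 0.719852 = 496.77 W/m².
— Configuration B (ϕ=-27.8°):
Solar declination: sin δ = sin ε · sin L_s = sin 21.90° × sin 29.9° = 0.18593, so δ = +10.715°.
cos h₀ = −tan(-27.8°) tan(+10.715°) = 0.0998, h₀ = 1.4709 rad.
Bracket: h₀ sin ϕ sin δ + cos ϕ cos δ sin h₀ = 1.4709×-0.46639×0.18593 + 0.88458×0.98256×0.99501 = -0.127550 + 0.864816 = 0.737266.
Q̄ = (S_0/π) × [bracket] = (2168/π) × 0.737266 = 508.78 W/m².
Ratio Q̄_A / Q̄_B = 496.77 / 508.78 = 0.9764.

Q̄_A / Q̄_B ≈ 0.976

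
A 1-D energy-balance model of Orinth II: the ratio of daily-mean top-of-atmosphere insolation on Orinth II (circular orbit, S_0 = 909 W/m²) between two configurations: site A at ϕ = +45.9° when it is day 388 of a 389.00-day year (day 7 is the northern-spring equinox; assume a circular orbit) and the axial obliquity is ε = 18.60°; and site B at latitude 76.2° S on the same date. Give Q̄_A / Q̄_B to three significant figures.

— Configuration A (ϕ=+45.9°):
Solar longitude: L_s = 360° × (388 − 7)/389.00 = 352.596°.
sin δ = sin 18.60° × sin 352.596° = -0.04110, so δ = -2.356°.
cos h₀ = −tan(+45.9°) tan(-2.356°) = 0.0424, h₀ = 1.5283 rad.
Bracket: h₀ sin ϕ sin δ + cos ϕ cos δ sin h₀ = 1.5283×0.71813×-0.04110 + 0.69591×0.99916×0.99910 = -0.045108 + 0.694700 = 0.649592.
Q̄ = (S_0/π) × [bracket] = (909/π) × 0.649592 = 187.96 W/m².
— Configuration B (ϕ=-76.2°):
cos h₀ = −tan(-76.2°) tan(-2.356°) = -0.1675, h₀ = 1.7391 rad.
Bracket: h₀ sin ϕ sin δ + cos ϕ cos δ sin h₀ = 1.7391×-0.97113×-0.04110 + 0.23853×0.99916×0.98588 = 0.069413 + 0.234964 = 0.304377.
Q̄ = (S_0/π) × [bracket] = (909/π) × 0.304377 = 88.070 W/m².
Ratio Q̄_A / Q̄_B = 187.96 / 88.070 = 2.134.

Q̄_A / Q̄_B ≈ 2.13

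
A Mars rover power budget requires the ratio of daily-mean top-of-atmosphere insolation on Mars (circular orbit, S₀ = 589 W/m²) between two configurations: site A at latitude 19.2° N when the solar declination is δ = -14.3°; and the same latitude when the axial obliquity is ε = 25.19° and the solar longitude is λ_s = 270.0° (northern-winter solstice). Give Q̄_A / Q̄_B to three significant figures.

— Configuration A (φ=+19.2°):
cos H₀ = −tan(+19.2°) tan(-14.300°) = 0.0888, H₀ = 1.4819 rad.
Bracket: H₀ sin φ sin δ + cos φ cos δ sin H₀ = 1.4819×0.32887×-0.24700 + 0.94438×0.96902×0.99605 = -0.120376 + 0.911508 = 0.791132.
Q̄ = (S₀/π) × [bracket] = (589/π) × 0.791132 = 148.33 W/m².
— Configuration B (φ=+19.2°):
Solar declination: sin δ = sin ε · sin λ_s = sin 25.19° × sin 270.0° = -0.42562, so δ = -25.190°.
cos H₀ = −tan(+19.2°) tan(-25.190°) = 0.1638, H₀ = 1.4063 rad.
Bracket: H₀ sin φ sin δ + cos φ cos δ sin H₀ = 1.4063×0.32887×-0.42562 + 0.94438×0.90490×0.98649 = -0.196845 + 0.843024 = 0.646179.
Q̄ = (S₀/π) × [bracket] = (589/π) × 0.646179 = 121.15 W/m².
Ratio Q̄_A / Q̄_B = 148.33 / 121.15 = 1.224.

Q̄_A / Q̄_B ≈ 1.22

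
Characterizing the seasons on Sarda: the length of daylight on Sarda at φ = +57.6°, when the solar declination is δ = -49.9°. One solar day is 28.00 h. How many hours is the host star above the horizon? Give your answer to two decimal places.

cos H₀ = −tan φ · tan δ = 1.8713 ≥ 1, so the host star never rises (polar night) and H₀ = 0.
Daylight = 2H₀/(2π) × 28.00 h = (0.0000/π) × 28.00 = 0.00 h.

0.00 h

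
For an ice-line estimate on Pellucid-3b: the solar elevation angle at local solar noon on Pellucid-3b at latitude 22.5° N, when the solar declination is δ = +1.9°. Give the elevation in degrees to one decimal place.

At local noon the hour angle is zero, so the zenith angle equals |ϕ − δ| = |+22.5° − (+1.900°)| = 20.600°.
Elevation = 90° − 20.600° = 69.4°.

69.4°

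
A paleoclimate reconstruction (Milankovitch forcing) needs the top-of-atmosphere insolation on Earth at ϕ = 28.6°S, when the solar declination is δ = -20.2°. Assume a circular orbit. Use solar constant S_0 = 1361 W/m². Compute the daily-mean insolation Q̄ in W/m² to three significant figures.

Q̄ ≈ 477 W/m²

cos h₀ = −tan(-28.6°) tan(-20.200°) = -0.2006, h₀ = 1.7728 rad.
Bracket: h₀ sin ϕ sin δ + cos ϕ cos δ sin h₀ = 1.7728×-0.47869×-0.34530 + 0.87798×0.93849×0.97967 = 0.293029 + 0.807224 = 1.100253.
Q̄ = (S_0/π) × [bracket] = (1361/π) × 1.100253 = 476.7 W/m².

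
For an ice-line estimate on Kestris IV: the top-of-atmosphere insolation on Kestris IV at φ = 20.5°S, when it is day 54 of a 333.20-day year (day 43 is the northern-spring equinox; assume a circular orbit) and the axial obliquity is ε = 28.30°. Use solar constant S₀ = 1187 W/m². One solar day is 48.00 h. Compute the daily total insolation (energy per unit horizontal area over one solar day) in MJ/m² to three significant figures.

57.4 MJ/m²

Solar longitude: λ_s = 360° × (54 − 43)/333.20 = 11.885°.
sin δ = sin 28.30° × sin 11.885° = 0.09764, so δ = +5.603°.
cos H₀ = −tan(-20.5°) tan(+5.603°) = 0.0367, H₀ = 1.5341 rad.
Bracket: H₀ sin φ sin δ + cos φ cos δ sin H₀ = 1.5341×-0.35021×0.09764 + 0.93667×0.99522×0.99933 = -0.052458 + 0.931568 = 0.879110.
Q̄ = (S₀/π) × [bracket] = (1187/π) × 0.879110 = 332.16 W/m².
Daily total = Q̄ × 48.00 h × 3600 s/h = 332.16 × 48.00 × 3600 / 10⁶ = 57.40 MJ/m².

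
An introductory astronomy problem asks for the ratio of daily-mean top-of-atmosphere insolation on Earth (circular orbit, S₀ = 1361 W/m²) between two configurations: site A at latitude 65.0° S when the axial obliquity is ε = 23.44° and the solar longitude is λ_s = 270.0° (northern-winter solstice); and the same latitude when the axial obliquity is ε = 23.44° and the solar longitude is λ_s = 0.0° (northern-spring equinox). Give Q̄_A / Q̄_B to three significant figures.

— Configuration A (φ=-65.0°):
Solar declination: sin δ = sin ε · sin λ_s = sin 23.44° × sin 270.0° = -0.39779, so δ = -23.440°.
cos H₀ = −tan(-65.0°) tan(-23.440°) = -0.9298, H₀ = 2.7646 rad.
Bracket: H₀ sin φ sin δ + cos φ cos δ sin H₀ = 2.7646×-0.90631×-0.39779 + 0.42262×0.91748×0.36809 = 0.996697 + 0.142725 = 1.139422.
Q̄ = (S₀/π) × [bracket] = (1361/π) × 1.139422 = 493.62 W/m².
— Configuration B (φ=-65.0°):
Solar declination: sin δ = sin ε · sin λ_s = sin 23.44° × sin 0.0° = 0.00000, so δ = +0.000°.
cos H₀ = −tan(-65.0°) tan(+0.000°) = 0.0000, H₀ = 1.5708 rad.
Bracket: H₀ sin φ sin δ + cos φ cos δ sin H₀ = 1.5708×-0.90631×0.00000 + 0.42262×1.00000×1.00000 = -0.000000 + 0.422620 = 0.422620.
Q̄ = (S₀/π) × [bracket] = (1361/π) × 0.422620 = 183.09 W/m².
Ratio Q̄_A / Q̄_B = 493.62 / 183.09 = 2.696.

Q̄_A / Q̄_B ≈ 2.70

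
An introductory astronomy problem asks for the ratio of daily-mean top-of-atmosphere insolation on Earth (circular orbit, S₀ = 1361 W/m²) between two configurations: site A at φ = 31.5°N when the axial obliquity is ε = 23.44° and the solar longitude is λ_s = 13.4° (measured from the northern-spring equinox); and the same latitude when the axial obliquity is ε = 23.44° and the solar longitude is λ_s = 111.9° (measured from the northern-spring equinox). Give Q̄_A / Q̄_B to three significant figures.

Q̄_A / Q̄_B ≈ 0.828

— Configuration A (φ=+31.5°):
Solar declination: sin δ = sin ε · sin λ_s = sin 23.44° × sin 13.4° = 0.09219, so δ = +5.289°.
cos H₀ = −tan(+31.5°) tan(+5.289°) = -0.0567, H₀ = 1.6276 rad.
Bracket: H₀ sin φ sin δ + cos φ cos δ sin H₀ = 1.6276×0.52250×0.09219 + 0.85264×0.99574×0.99839 = 0.078400 + 0.847641 = 0.926041.
Q̄ = (S₀/π) × [bracket] = (1361/π) × 0.926041 = 401.18 W/m².
— Configuration B (φ=+31.5°):
Solar declination: sin δ = sin ε · sin λ_s = sin 23.44° × sin 111.9° = 0.36908, so δ = +21.659°.
cos H₀ = −tan(+31.5°) tan(+21.659°) = -0.2434, H₀ = 1.8166 rad.
Bracket: H₀ sin φ sin δ + cos φ cos δ sin H₀ = 1.8166×0.52250×0.36908 + 0.85264×0.92940×0.96994 = 0.350321 + 0.768623 = 1.118944.
Q̄ = (S₀/π) × [bracket] = (1361/π) × 1.118944 = 484.75 W/m².
Ratio Q̄_A / Q̄_B = 401.18 / 484.75 = 0.8276.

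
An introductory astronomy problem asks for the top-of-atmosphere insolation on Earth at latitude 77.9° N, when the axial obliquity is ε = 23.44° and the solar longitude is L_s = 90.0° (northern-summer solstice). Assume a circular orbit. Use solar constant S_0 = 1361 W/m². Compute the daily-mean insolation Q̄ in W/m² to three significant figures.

Q̄ ≈ 529 W/m²

Solar declination: sin δ = sin ε · sin L_s = sin 23.44° × sin 90.0° = 0.39779, so δ = +23.440°.
cos h₀ = −tan(+77.9°) tan(+23.440°) = -2.0224 ≤ −1 ⇒ polar day, h₀ = π.
Bracket: h₀ sin ϕ sin δ + cos ϕ cos δ sin h₀ = 3.1416×0.97778×0.39779 + 0.20962×0.91748×0.00000 = 1.221929 + 0.000000 = 1.221929.
Q̄ = (S_0/π) × [bracket] = (1361/π) × 1.221929 = 529.4 W/m².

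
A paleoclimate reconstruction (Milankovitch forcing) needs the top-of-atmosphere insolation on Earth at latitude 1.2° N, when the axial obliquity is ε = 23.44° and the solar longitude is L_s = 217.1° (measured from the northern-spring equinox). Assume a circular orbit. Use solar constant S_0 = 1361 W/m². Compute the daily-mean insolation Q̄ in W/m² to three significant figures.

Q̄ ≈ 417 W/m²

Solar declination: sin δ = sin ε · sin L_s = sin 23.44° × sin 217.1° = -0.23995, so δ = -13.884°.
cos h₀ = −tan(+1.2°) tan(-13.884°) = 0.0052, h₀ = 1.5656 rad.
Bracket: h₀ sin ϕ sin δ + cos ϕ cos δ sin h₀ = 1.5656×0.02094×-0.23995 + 0.99978×0.97079×0.99999 = -0.007866 + 0.970567 = 0.962701.
Q̄ = (S_0/π) × [bracket] = (1361/π) × 0.962701 = 417.1 W/m².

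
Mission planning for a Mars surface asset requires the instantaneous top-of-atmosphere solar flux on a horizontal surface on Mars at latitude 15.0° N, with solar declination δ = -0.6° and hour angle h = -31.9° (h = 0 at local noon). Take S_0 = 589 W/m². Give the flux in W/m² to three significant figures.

481 W/m²

cos θ_z = sin ϕ sin δ + cos ϕ cos δ cos h = -0.002710 + 0.819999 = 0.817289.
Flux = S_0 · cos θ_z = 589 × 0.817289 = 481.4 W/m².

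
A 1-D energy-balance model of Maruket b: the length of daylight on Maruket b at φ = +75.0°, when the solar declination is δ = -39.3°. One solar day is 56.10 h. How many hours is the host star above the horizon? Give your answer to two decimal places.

cos H₀ = −tan φ · tan δ = 3.0546 ≥ 1, so the host star never rises (polar night) and H₀ = 0.
Daylight = 2H₀/(2π) × 56.10 h = (0.0000/π) × 56.10 = 0.00 h.

0.00 h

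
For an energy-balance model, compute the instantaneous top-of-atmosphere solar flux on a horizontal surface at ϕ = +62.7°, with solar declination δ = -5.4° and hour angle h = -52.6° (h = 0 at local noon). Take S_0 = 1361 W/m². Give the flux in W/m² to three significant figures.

264 W/m²

cos θ_z = sin ϕ sin δ + cos ϕ cos δ cos h = -0.083626 + 0.277336 = 0.193710.
Flux = S_0 · cos θ_z = 1361 × 0.193710 = 263.6 W/m².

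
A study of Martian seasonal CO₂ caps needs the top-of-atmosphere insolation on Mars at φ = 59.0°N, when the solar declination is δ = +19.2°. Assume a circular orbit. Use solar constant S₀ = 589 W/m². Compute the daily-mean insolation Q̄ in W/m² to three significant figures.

cos H₀ = −tan(+59.0°) tan(+19.200°) = -0.5796, H₀ = 2.1890 rad.
Bracket: H₀ sin φ sin δ + cos φ cos δ sin H₀ = 2.1890×0.85717×0.32887 + 0.51504×0.94438×0.81493 = 0.617074 + 0.396377 = 1.013451.
Q̄ = (S₀/π) × [bracket] = (589/π) × 1.013451 = 190.0 W/m².

Q̄ ≈ 190 W/m²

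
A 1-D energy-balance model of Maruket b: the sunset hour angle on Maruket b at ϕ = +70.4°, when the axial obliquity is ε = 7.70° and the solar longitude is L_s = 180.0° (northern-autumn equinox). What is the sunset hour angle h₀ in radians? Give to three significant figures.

h₀ = 1.57 rad

Solar declination: sin δ = sin ε · sin L_s = sin 7.70° × sin 180.0° = 0.00000, so δ = +0.000°.
cos h₀ = −tan ϕ · tan δ = −tan(+70.4°) × tan(+0.000°) = -0.0000, so h₀ = 1.5708 rad = 90.00°.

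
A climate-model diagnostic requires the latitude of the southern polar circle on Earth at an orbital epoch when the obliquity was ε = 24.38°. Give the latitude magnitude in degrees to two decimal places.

The polar circle is the lowest latitude that experiences at least one full rotation of continuous darkness at the northern-summer solstice; it lies at |φ| = 90° − ε = 90° − 24.38° = 65.62°.

65.62°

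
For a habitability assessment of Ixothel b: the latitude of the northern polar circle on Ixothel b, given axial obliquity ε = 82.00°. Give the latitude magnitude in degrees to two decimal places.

8.00°

The polar circle is the lowest latitude that experiences at least one full rotation of continuous daylight at the northern-summer solstice; it lies at |φ| = 90° − ε = 90° − 82.00° = 8.00°.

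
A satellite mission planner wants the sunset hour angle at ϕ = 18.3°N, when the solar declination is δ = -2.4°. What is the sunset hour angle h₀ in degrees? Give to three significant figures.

h₀ = 89.2°

cos h₀ = −tan ϕ · tan δ = −tan(+18.3°) × tan(-2.400°) = 0.0139, so h₀ = 1.5569 rad = 89.21°.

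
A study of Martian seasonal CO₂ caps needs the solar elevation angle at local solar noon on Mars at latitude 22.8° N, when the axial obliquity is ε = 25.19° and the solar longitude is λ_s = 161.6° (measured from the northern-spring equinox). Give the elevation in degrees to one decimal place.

74.9°

Solar declination: sin δ = sin ε · sin λ_s = sin 25.19° × sin 161.6° = 0.13435, so δ = +7.721°.
At local noon the hour angle is zero, so the zenith angle equals |φ − δ| = |+22.8° − (+7.721°)| = 15.079°.
Elevation = 90° − 15.079° = 74.9°.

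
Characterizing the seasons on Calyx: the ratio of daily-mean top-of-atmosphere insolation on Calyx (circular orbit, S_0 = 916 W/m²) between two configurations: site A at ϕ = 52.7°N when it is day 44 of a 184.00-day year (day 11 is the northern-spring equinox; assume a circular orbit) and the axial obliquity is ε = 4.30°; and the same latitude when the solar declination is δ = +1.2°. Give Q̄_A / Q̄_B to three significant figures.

— Configuration A (ϕ=+52.7°):
Solar longitude: L_s = 360° × (44 − 11)/184.00 = 64.565°.
sin δ = sin 4.30° × sin 64.565° = 0.06771, so δ = +3.883°.
cos h₀ = −tan(+52.7°) tan(+3.883°) = -0.0891, h₀ = 1.6600 rad.
Bracket: h₀ sin ϕ sin δ + cos ϕ cos δ sin h₀ = 1.6600×0.79547×0.06771 + 0.60599×0.99770×0.99602 = 0.089410 + 0.602190 = 0.691600.
Q̄ = (S_0/π) × [bracket] = (916/π) × 0.691600 = 201.65 W/m².
— Configuration B (ϕ=+52.7°):
cos h₀ = −tan(+52.7°) tan(+1.200°) = -0.0275, h₀ = 1.5983 rad.
Bracket: h₀ sin ϕ sin δ + cos ϕ cos δ sin h₀ = 1.5983×0.79547×0.02094 + 0.60599×0.99978×0.99962 = 0.026623 + 0.605626 = 0.632249.
Q̄ = (S_0/π) × [bracket] = (916/π) × 0.632249 = 184.35 W/m².
Ratio Q̄_A / Q̄_B = 201.65 / 184.35 = 1.094.

Q̄_A / Q̄_B ≈ 1.09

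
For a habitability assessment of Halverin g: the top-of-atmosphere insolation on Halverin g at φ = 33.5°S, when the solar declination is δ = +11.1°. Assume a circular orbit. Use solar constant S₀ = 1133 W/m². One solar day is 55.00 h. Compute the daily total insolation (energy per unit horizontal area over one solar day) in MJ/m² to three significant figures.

47.0 MJ/m²

cos H₀ = −tan(-33.5°) tan(+11.100°) = 0.1299, H₀ = 1.4406 rad.
Bracket: H₀ sin φ sin δ + cos φ cos δ sin H₀ = 1.4406×-0.55194×0.19252 + 0.83389×0.98129×0.99153 = -0.153077 + 0.811357 = 0.658280.
Q̄ = (S₀/π) × [bracket] = (1133/π) × 0.658280 = 237.41 W/m².
Daily total = Q̄ × 55.00 h × 3600 s/h = 237.41 × 55.00 × 3600 / 10⁶ = 47.01 MJ/m².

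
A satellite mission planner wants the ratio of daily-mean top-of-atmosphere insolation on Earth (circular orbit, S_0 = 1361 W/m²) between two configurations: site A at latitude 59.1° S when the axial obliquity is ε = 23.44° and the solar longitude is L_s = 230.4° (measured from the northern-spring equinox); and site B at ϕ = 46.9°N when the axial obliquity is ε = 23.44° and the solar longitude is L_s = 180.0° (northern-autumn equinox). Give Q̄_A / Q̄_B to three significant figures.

— Configuration A (ϕ=-59.1°):
Solar declination: sin δ = sin ε · sin L_s = sin 23.44° × sin 230.4° = -0.30650, so δ = -17.849°.
cos h₀ = −tan(-59.1°) tan(-17.849°) = -0.5380, h₀ = 2.1389 rad.
Bracket: h₀ sin ϕ sin δ + cos ϕ cos δ sin h₀ = 2.1389×-0.85806×-0.30650 + 0.51354×0.95187×0.84293 = 0.562521 + 0.412044 = 0.974565.
Q̄ = (S_0/π) × [bracket] = (1361/π) × 0.974565 = 422.20 W/m².
— Configuration B (ϕ=+46.9°):
Solar declination: sin δ = sin ε · sin L_s = sin 23.44° × sin 180.0° = 0.00000, so δ = +0.000°.
cos h₀ = −tan(+46.9°) tan(+0.000°) = -0.0000, h₀ = 1.5708 rad.
Bracket: h₀ sin ϕ sin δ + cos ϕ cos δ sin h₀ = 1.5708×0.73016×0.00000 + 0.68327×1.00000×1.00000 = 0.000000 + 0.683270 = 0.683270.
Q̄ = (S_0/π) × [bracket] = (1361/π) × 0.683270 = 296.01 W/m².
Ratio Q̄_A / Q̄_B = 422.20 / 296.01 = 1.426.

Q̄_A / Q̄_B ≈ 1.43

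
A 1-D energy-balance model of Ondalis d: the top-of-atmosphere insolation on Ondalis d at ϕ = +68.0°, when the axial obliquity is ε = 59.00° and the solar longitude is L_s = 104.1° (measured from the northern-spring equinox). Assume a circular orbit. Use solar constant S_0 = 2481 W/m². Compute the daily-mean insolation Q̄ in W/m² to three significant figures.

Solar declination: sin δ = sin ε · sin L_s = sin 59.00° × sin 104.1° = 0.83134, so δ = +56.237°.
cos h₀ = −tan(+68.0°) tan(+56.237°) = -3.7024 ≤ −1 ⇒ polar day, h₀ = π.
Bracket: h₀ sin ϕ sin δ + cos ϕ cos δ sin h₀ = 3.1416×0.92718×0.83134 + 0.37461×0.55576×0.00000 = 2.421551 + 0.000000 = 2.421551.
Q̄ = (S_0/π) × [bracket] = (2481/π) × 2.421551 = 1912 W/m².

Q̄ ≈ 1.91e+03 W/m²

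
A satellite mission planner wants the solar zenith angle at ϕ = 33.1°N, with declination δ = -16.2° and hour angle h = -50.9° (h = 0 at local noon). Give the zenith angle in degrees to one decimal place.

θ_z = 69.2°

cos θ_z = sin ϕ sin δ + cos ϕ cos δ cos h = -0.152358 + 0.507351 = 0.354993.
θ_z = arccos(0.354993) = 69.2°.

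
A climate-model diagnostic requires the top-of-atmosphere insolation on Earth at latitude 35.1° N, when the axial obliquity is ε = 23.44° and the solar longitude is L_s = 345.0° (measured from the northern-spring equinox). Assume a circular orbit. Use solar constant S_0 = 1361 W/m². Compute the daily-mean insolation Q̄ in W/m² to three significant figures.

Solar declination: sin δ = sin ε · sin L_s = sin 23.44° × sin 345.0° = -0.10296, so δ = -5.909°.
cos h₀ = −tan(+35.1°) tan(-5.909°) = 0.0727, h₀ = 1.4980 rad.
Bracket: h₀ sin ϕ sin δ + cos ϕ cos δ sin h₀ = 1.4980×0.57501×-0.10296 + 0.81815×0.99469×0.99735 = -0.088686 + 0.811649 = 0.722963.
Q̄ = (S_0/π) × [bracket] = (1361/π) × 0.722963 = 313.2 W/m².

Q̄ ≈ 313 W/m²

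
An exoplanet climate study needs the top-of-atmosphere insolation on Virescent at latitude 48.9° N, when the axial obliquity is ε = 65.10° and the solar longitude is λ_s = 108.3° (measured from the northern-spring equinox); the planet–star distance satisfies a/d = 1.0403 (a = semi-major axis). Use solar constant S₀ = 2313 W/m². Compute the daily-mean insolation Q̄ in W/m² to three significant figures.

Solar declination: sin δ = sin ε · sin λ_s = sin 65.10° × sin 108.3° = 0.86117, so δ = +59.448°.
cos H₀ = −tan(+48.9°) tan(+59.448°) = -1.9421 ≤ −1 ⇒ polar day, H₀ = π.
Bracket: H₀ sin φ sin δ + cos φ cos δ sin H₀ = 3.1416×0.75356×0.86117 + 0.65738×0.50832×0.00000 = 2.038720 + 0.000000 = 2.038720.
Inverse-square distance factor (a/d)² = 1.0403² = 1.082224.
Q̄ = (S₀/π) × 1.082224 × [bracket] = (2313/π) × 1.082224 × 2.038720 = 1624 W/m².

Q̄ ≈ 1.62e+03 W/m²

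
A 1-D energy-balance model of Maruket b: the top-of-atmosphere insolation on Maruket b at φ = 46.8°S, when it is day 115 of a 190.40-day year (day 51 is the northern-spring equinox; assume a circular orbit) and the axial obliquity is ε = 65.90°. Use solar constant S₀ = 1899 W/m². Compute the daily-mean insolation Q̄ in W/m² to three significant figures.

Q̄ ≈ 0.00 W/m²

Solar longitude: λ_s = 360° × (115 − 51)/190.40 = 121.008°.
sin δ = sin 65.90° × sin 121.008° = 0.78238, so δ = +51.479°.
cos H₀ = −tan(-46.8°) tan(+51.479°) = 1.3378 ≥ 1 ⇒ polar night, H₀ = 0 and Q̄ = 0.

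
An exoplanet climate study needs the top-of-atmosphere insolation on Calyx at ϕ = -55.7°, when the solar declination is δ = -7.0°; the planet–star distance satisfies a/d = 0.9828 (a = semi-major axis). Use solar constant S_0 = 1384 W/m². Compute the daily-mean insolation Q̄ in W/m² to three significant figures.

Q̄ ≈ 309 W/m²

cos h₀ = −tan(-55.7°) tan(-7.000°) = -0.1800, h₀ = 1.7518 rad.
Bracket: h₀ sin ϕ sin δ + cos ϕ cos δ sin h₀ = 1.7518×-0.82610×-0.12187 + 0.56353×0.99255×0.98367 = 0.176366 + 0.550198 = 0.726564.
Inverse-square distance factor (a/d)² = 0.9828² = 0.965896.
Q̄ = (S_0/π) × 0.965896 × [bracket] = (1384/π) × 0.965896 × 0.726564 = 309.2 W/m².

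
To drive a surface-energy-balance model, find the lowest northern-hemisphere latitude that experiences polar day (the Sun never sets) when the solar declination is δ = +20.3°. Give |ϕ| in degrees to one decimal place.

Polar day requires cos h₀ = −tan ϕ tan δ ≤ −1, i.e. tan ϕ tan δ ≥ 1.
The boundary is |tan ϕ| · |tan δ| = 1, so |ϕ| = 90° − |δ| = 90° − 20.3° = 69.7° in the northern hemisphere.

|ϕ| = 69.7°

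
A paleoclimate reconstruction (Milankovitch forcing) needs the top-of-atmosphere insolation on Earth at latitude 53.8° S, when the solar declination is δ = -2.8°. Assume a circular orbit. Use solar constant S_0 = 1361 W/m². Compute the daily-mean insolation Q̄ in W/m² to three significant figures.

Q̄ ≈ 283 W/m²

cos h₀ = −tan(-53.8°) tan(-2.800°) = -0.0668, h₀ = 1.6377 rad.
Bracket: h₀ sin ϕ sin δ + cos ϕ cos δ sin h₀ = 1.6377×-0.80696×-0.04885 + 0.59061×0.99881×0.99776 = 0.064558 + 0.588586 = 0.653144.
Q̄ = (S_0/π) × [bracket] = (1361/π) × 0.653144 = 283.0 W/m².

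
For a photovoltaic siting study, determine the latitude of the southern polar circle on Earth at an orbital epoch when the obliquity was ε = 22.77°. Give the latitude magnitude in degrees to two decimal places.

The polar circle is the lowest latitude that experiences at least one full rotation of continuous darkness at the northern-summer solstice; it lies at |φ| = 90° − ε = 90° − 22.77° = 67.23°.

67.23°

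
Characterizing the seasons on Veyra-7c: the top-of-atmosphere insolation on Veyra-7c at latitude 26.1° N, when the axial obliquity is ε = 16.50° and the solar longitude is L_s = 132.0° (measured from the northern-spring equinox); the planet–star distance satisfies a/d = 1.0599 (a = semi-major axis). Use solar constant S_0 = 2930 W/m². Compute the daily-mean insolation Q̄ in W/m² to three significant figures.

Q̄ ≈ 1.08e+03 W/m²

Solar declination: sin δ = sin ε · sin L_s = sin 16.50° × sin 132.0° = 0.21106, so δ = +12.185°.
cos h₀ = −tan(+26.1°) tan(+12.185°) = -0.1058, h₀ = 1.6768 rad.
Bracket: h₀ sin ϕ sin δ + cos ϕ cos δ sin h₀ = 1.6768×0.43994×0.21106 + 0.89803×0.97747×0.99439 = 0.155697 + 0.872873 = 1.028570.
Inverse-square distance factor (a/d)² = 1.0599² = 1.123388.
Q̄ = (S_0/π) × 1.123388 × [bracket] = (2930/π) × 1.123388 × 1.028570 = 1078 W/m².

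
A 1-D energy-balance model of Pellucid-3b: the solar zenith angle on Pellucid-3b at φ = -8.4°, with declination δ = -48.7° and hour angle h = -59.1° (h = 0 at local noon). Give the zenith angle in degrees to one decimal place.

cos θ_z = sin φ sin δ + cos φ cos δ cos h = 0.109747 + 0.335302 = 0.445049.
θ_z = arccos(0.445049) = 63.6°.

θ_z = 63.6°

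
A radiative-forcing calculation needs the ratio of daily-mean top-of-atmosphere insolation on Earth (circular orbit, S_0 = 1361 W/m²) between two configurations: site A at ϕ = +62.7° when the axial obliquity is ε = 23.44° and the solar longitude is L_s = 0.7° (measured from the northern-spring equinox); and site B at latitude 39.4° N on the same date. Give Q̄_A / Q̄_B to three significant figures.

— Configuration A (ϕ=+62.7°):
Solar declination: sin δ = sin ε · sin L_s = sin 23.44° × sin 0.7° = 0.00486, so δ = +0.278°.
cos h₀ = −tan(+62.7°) tan(+0.278°) = -0.0094, h₀ = 1.5802 rad.
Bracket: h₀ sin ϕ sin δ + cos ϕ cos δ sin h₀ = 1.5802×0.88862×0.00486 + 0.45865×0.99999×0.99996 = 0.006824 + 0.458627 = 0.465451.
Q̄ = (S_0/π) × [bracket] = (1361/π) × 0.465451 = 201.64 W/m².
— Configuration B (ϕ=+39.4°):
cos h₀ = −tan(+39.4°) tan(+0.278°) = -0.0040, h₀ = 1.5748 rad.
Bracket: h₀ sin ϕ sin δ + cos ϕ cos δ sin h₀ = 1.5748×0.63473×0.00486 + 0.77273×0.99999×0.99999 = 0.004858 + 0.772715 = 0.777573.
Q̄ = (S_0/π) × [bracket] = (1361/π) × 0.777573 = 336.86 W/m².
Ratio Q̄_A / Q̄_B = 201.64 / 336.86 = 0.5986.

Q̄_A / Q̄_B ≈ 0.599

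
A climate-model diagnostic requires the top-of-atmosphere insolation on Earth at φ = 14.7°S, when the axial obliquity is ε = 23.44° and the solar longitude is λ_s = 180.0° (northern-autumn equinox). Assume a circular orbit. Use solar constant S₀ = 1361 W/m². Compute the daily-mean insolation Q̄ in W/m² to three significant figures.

Q̄ ≈ 419 W/m²

Solar declination: sin δ = sin ε · sin λ_s = sin 23.44° × sin 180.0° = 0.00000, so δ = +0.000°.
cos H₀ = −tan(-14.7°) tan(+0.000°) = 0.0000, H₀ = 1.5708 rad.
Bracket: H₀ sin φ sin δ + cos φ cos δ sin H₀ = 1.5708×-0.25376×0.00000 + 0.96727×1.00000×1.00000 = -0.000000 + 0.967270 = 0.967270.
Q̄ = (S₀/π) × [bracket] = (1361/π) × 0.967270 = 419.0 W/m².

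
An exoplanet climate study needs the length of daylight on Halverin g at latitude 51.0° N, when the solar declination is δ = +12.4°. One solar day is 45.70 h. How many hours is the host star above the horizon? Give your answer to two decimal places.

cos H₀ = −tan φ · tan δ = −tan(+51.0°) × tan(+12.400°) = -0.2715, so H₀ = 1.8458 rad = 105.75°.
Daylight = 2H₀/(2π) × 45.70 h = (1.8458/π) × 45.70 = 26.85 h.

26.85 h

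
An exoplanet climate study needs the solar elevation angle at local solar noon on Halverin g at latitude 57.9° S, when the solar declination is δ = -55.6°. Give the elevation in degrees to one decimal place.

87.7°

At local noon the hour angle is zero, so the zenith angle equals |ϕ − δ| = |-57.9° − (-55.600°)| = 2.300°.
Elevation = 90° − 2.300° = 87.7°.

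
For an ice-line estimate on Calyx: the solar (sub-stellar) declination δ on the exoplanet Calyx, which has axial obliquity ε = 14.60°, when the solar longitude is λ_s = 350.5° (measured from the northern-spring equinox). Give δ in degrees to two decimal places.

δ = -2.38°

sin δ = sin ε · sin λ_s = sin 14.60° × sin 350.5° = -0.041603.
δ = arcsin(-0.041603) = -2.38°.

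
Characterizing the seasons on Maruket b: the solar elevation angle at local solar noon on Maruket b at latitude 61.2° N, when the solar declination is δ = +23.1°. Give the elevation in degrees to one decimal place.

51.9°

At local noon the hour angle is zero, so the zenith angle equals |φ − δ| = |+61.2° − (+23.100°)| = 38.100°.
Elevation = 90° − 38.100° = 51.9°.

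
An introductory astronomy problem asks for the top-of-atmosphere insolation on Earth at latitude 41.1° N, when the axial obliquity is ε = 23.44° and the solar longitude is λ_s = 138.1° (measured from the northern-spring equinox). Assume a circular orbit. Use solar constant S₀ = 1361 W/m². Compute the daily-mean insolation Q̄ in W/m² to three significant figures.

Q̄ ≈ 443 W/m²

Solar declination: sin δ = sin ε · sin λ_s = sin 23.44° × sin 138.1° = 0.26566, so δ = +15.406°.
cos H₀ = −tan(+41.1°) tan(+15.406°) = -0.2404, H₀ = 1.8136 rad.
Bracket: H₀ sin φ sin δ + cos φ cos δ sin H₀ = 1.8136×0.65738×0.26566 + 0.75356×0.96407×0.97068 = 0.316726 + 0.705184 = 1.021910.
Q̄ = (S₀/π) × [bracket] = (1361/π) × 1.021910 = 442.7 W/m².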